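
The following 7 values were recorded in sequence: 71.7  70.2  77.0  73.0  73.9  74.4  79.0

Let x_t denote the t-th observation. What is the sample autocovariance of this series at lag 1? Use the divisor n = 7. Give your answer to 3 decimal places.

Mean x̄ = (71.7 + 70.2 + 77.0 + 73.0 + 73.9 + 74.4 + 79.0)/7 = 74.1714
Deviations: -2.4714, -3.9714, 2.8286, -1.1714, -0.2714, 0.2286, 4.8286
Σ_{t=1}^{6}(x_t−x̄)(x_{t+1}−x̄) = -3.3722
γ_1 = -3.3722 / 7 = -0.482

-0.482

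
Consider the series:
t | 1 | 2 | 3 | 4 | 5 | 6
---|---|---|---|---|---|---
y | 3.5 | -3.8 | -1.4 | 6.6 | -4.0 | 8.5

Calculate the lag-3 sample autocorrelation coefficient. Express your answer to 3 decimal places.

0.131

Mean ȳ = (3.5 − 3.8 − 1.4 + 6.6 − 4.0 + 8.5)/6 = 1.5667
Deviations from mean: 1.9333, -5.3667, -2.9667, 5.0333, -5.5667, 6.9333
Numerator Σ_{t=1}^{3}(y_t−ȳ)(y_{t+3}−ȳ) = 19.0367
Denominator Σ(y_t−ȳ)² = 145.7333
r_3 = 19.0367 / 145.7333 = 0.131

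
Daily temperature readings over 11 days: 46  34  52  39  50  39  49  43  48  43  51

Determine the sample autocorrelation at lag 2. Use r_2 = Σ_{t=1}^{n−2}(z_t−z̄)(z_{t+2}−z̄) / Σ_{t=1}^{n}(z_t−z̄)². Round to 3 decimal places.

0.625

Mean z̄ = (46 + 34 + 52 + 39 + 50 + 39 + 49 + 43 + 48 + 43 + 51)/11 = 44.9091
Numerator Σ_{t=1}^{9}(z_t−z̄)(z_{t+2}−z̄) = 210.4380
Denominator Σ(z_t−z̄)² = 336.9091
r_2 = 210.4380 / 336.9091 = 0.625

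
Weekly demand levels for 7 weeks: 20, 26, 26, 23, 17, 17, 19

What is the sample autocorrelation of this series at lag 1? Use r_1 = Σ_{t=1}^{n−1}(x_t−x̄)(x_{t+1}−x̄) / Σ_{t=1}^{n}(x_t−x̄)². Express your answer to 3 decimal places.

0.500

Mean x̄ = (20 + 26 + 26 + 23 + 17 + 17 + 19)/7 = 21.1429
Deviations from mean: -1.1429, 4.8571, 4.8571, 1.8571, -4.1429, -4.1429, -2.1429
Numerator Σ_{t=1}^{6}(x_t−x̄)(x_{t+1}−x̄) = 45.4082
Denominator Σ(x_t−x̄)² = 90.8571
r_1 = 45.4082 / 90.8571 = 0.500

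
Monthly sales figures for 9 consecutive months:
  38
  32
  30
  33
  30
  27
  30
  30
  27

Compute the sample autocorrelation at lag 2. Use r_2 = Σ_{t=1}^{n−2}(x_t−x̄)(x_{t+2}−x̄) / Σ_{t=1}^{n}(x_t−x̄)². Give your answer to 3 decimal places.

-0.047

Mean x̄ = (38 + 32 + 30 + 33 + 30 + 27 + 30 + 30 + 27)/9 = 30.7778
Numerator Σ_{t=1}^{7}(x_t−x̄)(x_{t+2}−x̄) = -4.2099
Denominator Σ(x_t−x̄)² = 89.5556
r_2 = -4.2099 / 89.5556 = -0.047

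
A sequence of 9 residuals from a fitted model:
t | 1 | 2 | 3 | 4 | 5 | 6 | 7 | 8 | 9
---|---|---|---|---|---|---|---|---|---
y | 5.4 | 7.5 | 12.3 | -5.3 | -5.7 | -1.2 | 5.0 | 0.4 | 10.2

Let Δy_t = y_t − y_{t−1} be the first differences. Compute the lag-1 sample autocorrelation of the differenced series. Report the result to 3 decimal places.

-0.217

First differences Δy: 2.1, 4.8, -17.6, -0.4, 4.5, 6.2, -4.6, 9.8
Mean of differences = 0.6000
Numerator Σ(Δy_t−Δȳ)(Δy_{t+1}−Δȳ) = -110.9600
Denominator Σ(Δy_t−Δȳ)² = 510.3800
r_1(Δy) = -110.9600 / 510.3800 = -0.217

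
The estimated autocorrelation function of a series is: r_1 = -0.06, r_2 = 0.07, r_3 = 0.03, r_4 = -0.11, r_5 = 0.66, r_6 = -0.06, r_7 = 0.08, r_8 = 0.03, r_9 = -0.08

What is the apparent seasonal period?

The largest autocorrelation is r_5 = 0.66; the remaining lags stay at or below 0.08.
The dominant spike at lag 5 indicates a seasonal period of 5.

5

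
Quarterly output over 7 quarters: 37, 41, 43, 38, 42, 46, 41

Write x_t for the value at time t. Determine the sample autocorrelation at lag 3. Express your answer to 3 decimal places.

0.408

Mean x̄ = (37 + 41 + 43 + 38 + 42 + 46 + 41)/7 = 41.1429
Deviations from mean: -4.1429, -0.1429, 1.8571, -3.1429, 0.8571, 4.8571, -0.1429
Σ(x_t−x̄)(x_{t+3}−x̄) = (13.0204) + (-0.1224) + (9.0204) + (0.4490) = 22.3673
Denominator Σ(x_t−x̄)² = 54.8571
r_3 = 22.3673 / 54.8571 = 0.408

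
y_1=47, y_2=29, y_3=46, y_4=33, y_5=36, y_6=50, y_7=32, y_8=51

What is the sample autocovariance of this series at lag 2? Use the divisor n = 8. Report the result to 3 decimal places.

20.500

Mean ȳ = (47 + 29 + 46 + 33 + 36 + 50 + 32 + 51)/8 = 40.5000
Σ_{t=1}^{6}(y_t−ȳ)(y_{t+2}−ȳ) = 164.0000
γ_2 = 164.0000 / 8 = 20.500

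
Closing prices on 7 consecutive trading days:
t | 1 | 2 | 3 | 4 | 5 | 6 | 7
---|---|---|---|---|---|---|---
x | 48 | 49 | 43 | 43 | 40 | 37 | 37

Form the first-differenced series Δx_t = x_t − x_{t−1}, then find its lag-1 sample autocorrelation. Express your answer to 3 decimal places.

-0.642

First differences Δx: 1, -6, 0, -3, -3, 0
Mean of differences = -1.8333
Numerator Σ(Δx_t−Δx̄)(Δx_{t+1}−Δx̄) = -22.3611
Denominator Σ(Δx_t−Δx̄)² = 34.8333
r_1(Δx) = -22.3611 / 34.8333 = -0.642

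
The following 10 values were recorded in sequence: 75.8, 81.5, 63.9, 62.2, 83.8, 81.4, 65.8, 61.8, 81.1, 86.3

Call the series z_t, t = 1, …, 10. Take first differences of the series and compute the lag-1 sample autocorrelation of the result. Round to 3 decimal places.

-0.025

First differences Δz: 5.7, -17.6, -1.7, 21.6, -2.4, -15.6, -4.0, 19.3, 5.2
Mean of differences = 1.1667
Numerator Σ(Δz_t−Δz̄)(Δz_{t+1}−Δz̄) = -36.8544
Denominator Σ(Δz_t−Δz̄)² = 1464.1000
r_1(Δz) = -36.8544 / 1464.1000 = -0.025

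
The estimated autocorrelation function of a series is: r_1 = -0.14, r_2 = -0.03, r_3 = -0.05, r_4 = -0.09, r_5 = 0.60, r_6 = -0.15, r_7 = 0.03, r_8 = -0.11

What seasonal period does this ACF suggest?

5

The largest autocorrelation is r_5 = 0.60; the remaining lags stay at or below 0.03.
The dominant spike at lag 5 indicates a seasonal period of 5.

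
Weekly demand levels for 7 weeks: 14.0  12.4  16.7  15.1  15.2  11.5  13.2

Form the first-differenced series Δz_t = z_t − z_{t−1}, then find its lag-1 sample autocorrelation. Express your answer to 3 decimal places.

-0.517

First differences Δz: -1.6, 4.3, -1.6, 0.1, -3.7, 1.7
Mean of differences = -0.1333
Numerator Σ(Δz_t−Δz̄)(Δz_{t+1}−Δz̄) = -20.7178
Denominator Σ(Δz_t−Δz̄)² = 40.0933
r_1(Δz) = -20.7178 / 40.0933 = -0.517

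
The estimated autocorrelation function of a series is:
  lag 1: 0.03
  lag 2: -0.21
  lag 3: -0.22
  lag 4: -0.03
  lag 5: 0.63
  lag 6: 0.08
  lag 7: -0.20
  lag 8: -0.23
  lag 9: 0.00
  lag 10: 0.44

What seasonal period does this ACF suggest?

The largest autocorrelation is r_5 = 0.63, with a weaker echo at lag 10 (0.44); the remaining lags stay at or below 0.08.
The dominant spike at lag 5 indicates a seasonal period of 5.

5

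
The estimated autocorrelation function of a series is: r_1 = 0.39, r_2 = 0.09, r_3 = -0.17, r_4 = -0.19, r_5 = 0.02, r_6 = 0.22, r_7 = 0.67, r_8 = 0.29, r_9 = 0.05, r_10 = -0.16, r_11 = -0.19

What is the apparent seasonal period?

The largest autocorrelation is r_7 = 0.67; the remaining lags stay at or below 0.39. The elevated value at lag 1 (0.39), dropping to 0.09 at lag 2, reflects decaying short-term dependence rather than seasonality.
The dominant spike at lag 7 indicates a seasonal period of 7.

7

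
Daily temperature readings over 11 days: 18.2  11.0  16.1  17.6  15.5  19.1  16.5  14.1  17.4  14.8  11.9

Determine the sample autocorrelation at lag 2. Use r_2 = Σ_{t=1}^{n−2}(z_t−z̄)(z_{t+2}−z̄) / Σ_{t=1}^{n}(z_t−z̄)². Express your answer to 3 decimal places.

Mean z̄ = (18.2 + 11.0 + 16.1 + 17.6 + 15.5 + 19.1 + 16.5 + 14.1 + 17.4 + 14.8 + 11.9)/11 = 15.6545
Numerator Σ_{t=1}^{9}(z_t−z̄)(z_{t+2}−z̄) = -10.5232
Denominator Σ(z_t−z̄)² = 65.0273
r_2 = -10.5232 / 65.0273 = -0.162

-0.162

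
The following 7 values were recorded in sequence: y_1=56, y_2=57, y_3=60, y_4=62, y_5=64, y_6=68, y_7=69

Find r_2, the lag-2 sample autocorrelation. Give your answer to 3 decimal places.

Mean ȳ = (56 + 57 + 60 + 62 + 64 + 68 + 69)/7 = 62.2857
Numerator Σ_{t=1}^{5}(y_t−ȳ)(y_{t+2}−ȳ) = 21.8367
Denominator Σ(y_t−ȳ)² = 153.4286
r_2 = 21.8367 / 153.4286 = 0.142

0.142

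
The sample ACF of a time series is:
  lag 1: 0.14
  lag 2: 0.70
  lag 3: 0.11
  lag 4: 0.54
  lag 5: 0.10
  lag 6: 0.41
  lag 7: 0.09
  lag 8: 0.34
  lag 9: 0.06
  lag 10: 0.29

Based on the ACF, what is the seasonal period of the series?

2

The largest autocorrelation is r_2 = 0.70, with weaker echoes at lags 4 (0.54), 6 (0.41), 8 (0.34) and 10 (0.29); the remaining lags stay at or below 0.14.
The dominant spike at lag 2 indicates a seasonal period of 2.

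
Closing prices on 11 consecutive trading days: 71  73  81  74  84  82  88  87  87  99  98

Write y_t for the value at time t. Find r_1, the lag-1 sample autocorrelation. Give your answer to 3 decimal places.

Mean ȳ = (71 + 73 + 81 + 74 + 84 + 82 + 88 + 87 + 87 + 99 + 98)/11 = 84.0000
Numerator Σ_{t=1}^{10}(y_t−ȳ)(y_{t+1}−ȳ) = 474.0000
Denominator Σ(y_t−ȳ)² = 858.0000
r_1 = 474.0000 / 858.0000 = 0.552

0.552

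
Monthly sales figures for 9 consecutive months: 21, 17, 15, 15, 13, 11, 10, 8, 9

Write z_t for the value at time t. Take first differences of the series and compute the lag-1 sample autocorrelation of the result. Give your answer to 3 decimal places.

-0.109

First differences Δz: -4, -2, 0, -2, -2, -1, -2, 1
Mean of differences = -1.5000
Numerator Σ(Δz_t−Δz̄)(Δz_{t+1}−Δz̄) = -1.7500
Denominator Σ(Δz_t−Δz̄)² = 16.0000
r_1(Δz) = -1.7500 / 16.0000 = -0.109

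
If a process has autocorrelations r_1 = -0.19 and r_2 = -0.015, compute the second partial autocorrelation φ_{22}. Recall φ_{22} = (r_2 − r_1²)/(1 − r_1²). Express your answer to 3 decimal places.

-0.053

φ_{22} = (r_2 − r_1²) / (1 − r_1²)
r_1² = (-0.19)² = 0.0361
Numerator = -0.015 − 0.0361 = -0.0511; denominator = 1 − 0.0361 = 0.9639
φ_{22} = -0.0511 / 0.9639 = -0.053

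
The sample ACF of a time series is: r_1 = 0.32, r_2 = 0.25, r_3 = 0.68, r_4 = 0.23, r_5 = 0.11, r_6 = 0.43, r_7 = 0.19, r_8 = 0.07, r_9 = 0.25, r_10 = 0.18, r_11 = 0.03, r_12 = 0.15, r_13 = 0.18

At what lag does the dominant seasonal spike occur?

3

The largest autocorrelation is r_3 = 0.68, with a weaker echo at lag 6 (0.43); the remaining lags stay at or below 0.32. The elevated value at lag 1 (0.32), dropping to 0.25 at lag 2, reflects decaying short-term dependence rather than seasonality.
The dominant spike at lag 3 indicates a seasonal period of 3.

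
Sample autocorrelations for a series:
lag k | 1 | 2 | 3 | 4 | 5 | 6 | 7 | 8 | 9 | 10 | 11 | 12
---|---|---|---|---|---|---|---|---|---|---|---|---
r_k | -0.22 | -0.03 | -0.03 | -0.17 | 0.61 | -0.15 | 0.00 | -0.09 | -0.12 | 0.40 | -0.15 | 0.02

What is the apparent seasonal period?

5

The largest autocorrelation is r_5 = 0.61, with a weaker echo at lag 10 (0.40); the remaining lags stay at or below 0.02.
The dominant spike at lag 5 indicates a seasonal period of 5.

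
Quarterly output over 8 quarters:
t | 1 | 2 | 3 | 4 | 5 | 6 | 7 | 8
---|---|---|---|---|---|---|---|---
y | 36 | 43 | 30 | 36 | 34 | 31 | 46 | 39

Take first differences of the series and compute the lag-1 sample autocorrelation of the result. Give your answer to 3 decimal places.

-0.605

First differences Δy: 7, -13, 6, -2, -3, 15, -7
Mean of differences = 0.4286
Numerator Σ(Δy_t−Δȳ)(Δy_{t+1}−Δȳ) = -326.4694
Denominator Σ(Δy_t−Δȳ)² = 539.7143
r_1(Δy) = -326.4694 / 539.7143 = -0.605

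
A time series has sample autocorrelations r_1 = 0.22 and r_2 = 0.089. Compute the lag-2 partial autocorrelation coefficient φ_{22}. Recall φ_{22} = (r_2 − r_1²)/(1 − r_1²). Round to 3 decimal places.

0.043

φ_{22} = (r_2 − r_1²) / (1 − r_1²)
r_1² = (0.22)² = 0.0484
Numerator = 0.089 − 0.0484 = 0.0406; denominator = 1 − 0.0484 = 0.9516
φ_{22} = 0.0406 / 0.9516 = 0.043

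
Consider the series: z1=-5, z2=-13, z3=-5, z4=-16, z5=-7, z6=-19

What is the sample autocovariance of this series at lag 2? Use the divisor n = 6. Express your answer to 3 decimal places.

18.296

Mean z̄ = (-5 − 13 − 5 − 16 − 7 − 19)/6 = -10.8333
Σ_{t=1}^{4}(z_t−z̄)(z_{t+2}−z̄) = 109.7778
γ_2 = 109.7778 / 6 = 18.296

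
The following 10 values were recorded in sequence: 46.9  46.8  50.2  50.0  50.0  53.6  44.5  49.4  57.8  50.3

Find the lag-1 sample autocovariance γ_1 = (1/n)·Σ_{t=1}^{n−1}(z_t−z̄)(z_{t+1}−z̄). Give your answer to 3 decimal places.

-0.945

Mean z̄ = (46.9 + 46.8 + 50.2 + 50.0 + 50.0 + 53.6 + 44.5 + 49.4 + 57.8 + 50.3)/10 = 49.9500
Σ_{t=1}^{9}(z_t−z̄)(z_{t+1}−z̄) = -9.4475
γ_1 = -9.4475 / 10 = -0.945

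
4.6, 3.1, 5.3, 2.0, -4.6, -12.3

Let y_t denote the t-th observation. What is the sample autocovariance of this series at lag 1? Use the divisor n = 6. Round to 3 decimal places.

15.068

Mean ȳ = (4.6 + 3.1 + 5.3 + 2.0 − 4.6 − 12.3)/6 = -0.3167
Σ_{t=1}^{5}(y_t−ȳ)(y_{t+1}−ȳ) = 90.4064
γ_1 = 90.4064 / 6 = 15.068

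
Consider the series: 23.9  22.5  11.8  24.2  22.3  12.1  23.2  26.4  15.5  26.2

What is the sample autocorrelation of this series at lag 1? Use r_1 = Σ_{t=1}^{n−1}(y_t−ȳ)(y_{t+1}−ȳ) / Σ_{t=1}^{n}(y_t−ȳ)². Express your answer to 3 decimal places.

Mean ȳ = (23.9 + 22.5 + 11.8 + 24.2 + 22.3 + 12.1 + 23.2 + 26.4 + 15.5 + 26.2)/10 = 20.8100
Numerator Σ_{t=1}^{9}(y_t−ȳ)(y_{t+1}−ȳ) = -114.2361
Denominator Σ(y_t−ȳ)² = 277.3690
r_1 = -114.2361 / 277.3690 = -0.412

-0.412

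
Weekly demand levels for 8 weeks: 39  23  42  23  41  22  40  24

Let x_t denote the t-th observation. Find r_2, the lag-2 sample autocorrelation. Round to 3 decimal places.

0.779

Mean x̄ = (39 + 23 + 42 + 23 + 41 + 22 + 40 + 24)/8 = 31.7500
Deviations from mean: 7.2500, -8.7500, 10.2500, -8.7500, 9.2500, -9.7500, 8.2500, -7.7500
Numerator Σ_{t=1}^{6}(x_t−x̄)(x_{t+2}−x̄) = 482.8750
Denominator Σ(x_t−x̄)² = 619.5000
r_2 = 482.8750 / 619.5000 = 0.779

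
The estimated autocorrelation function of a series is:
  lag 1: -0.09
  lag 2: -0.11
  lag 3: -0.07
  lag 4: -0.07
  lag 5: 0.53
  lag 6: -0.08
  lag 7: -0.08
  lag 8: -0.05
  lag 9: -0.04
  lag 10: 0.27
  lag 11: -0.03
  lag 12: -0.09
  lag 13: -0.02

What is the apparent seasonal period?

5

The largest autocorrelation is r_5 = 0.53, with a weaker echo at lag 10 (0.27); the remaining lags stay at or below -0.02.
The dominant spike at lag 5 indicates a seasonal period of 5.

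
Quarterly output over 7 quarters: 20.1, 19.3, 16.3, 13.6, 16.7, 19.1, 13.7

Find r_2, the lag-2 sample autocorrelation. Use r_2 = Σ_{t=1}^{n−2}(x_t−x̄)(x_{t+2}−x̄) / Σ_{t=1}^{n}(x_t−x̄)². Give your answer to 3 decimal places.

Mean x̄ = (20.1 + 19.3 + 16.3 + 13.6 + 16.7 + 19.1 + 13.7)/7 = 16.9714
Deviations from mean: 3.1286, 2.3286, -0.6714, -3.3714, -0.2714, 2.1286, -3.2714
Σ(x_t−x̄)(x_{t+2}−x̄) = (-2.1006) + (-7.8506) + (0.1822) + (-7.1763) + (0.8880) = -16.0573
Denominator Σ(x_t−x̄)² = 42.3343
r_2 = -16.0573 / 42.3343 = -0.379

-0.379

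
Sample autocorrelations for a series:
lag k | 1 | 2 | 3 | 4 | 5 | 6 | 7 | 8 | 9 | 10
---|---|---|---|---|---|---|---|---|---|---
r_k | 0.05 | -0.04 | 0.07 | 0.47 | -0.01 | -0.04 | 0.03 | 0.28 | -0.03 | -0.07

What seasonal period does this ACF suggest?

4

The largest autocorrelation is r_4 = 0.47, with a weaker echo at lag 8 (0.28); the remaining lags stay at or below 0.07.
The dominant spike at lag 4 indicates a seasonal period of 4.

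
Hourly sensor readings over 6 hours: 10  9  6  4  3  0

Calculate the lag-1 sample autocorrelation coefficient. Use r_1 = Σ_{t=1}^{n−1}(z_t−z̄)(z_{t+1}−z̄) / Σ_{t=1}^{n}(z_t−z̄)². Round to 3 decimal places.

0.480

Mean z̄ = (10 + 9 + 6 + 4 + 3 + 0)/6 = 5.3333
Deviations from mean: 4.6667, 3.6667, 0.6667, -1.3333, -2.3333, -5.3333
Numerator Σ_{t=1}^{5}(z_t−z̄)(z_{t+1}−z̄) = 34.2222
Denominator Σ(z_t−z̄)² = 71.3333
r_1 = 34.2222 / 71.3333 = 0.480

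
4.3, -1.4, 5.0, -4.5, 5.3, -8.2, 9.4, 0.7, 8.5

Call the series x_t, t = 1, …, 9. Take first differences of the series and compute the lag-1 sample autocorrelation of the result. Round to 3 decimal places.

-0.883

First differences Δx: -5.7, 6.4, -9.5, 9.8, -13.5, 17.6, -8.7, 7.8
Mean of differences = 0.5250
Numerator Σ(Δx_t−Δx̄)(Δx_{t+1}−Δx̄) = -782.6381
Denominator Σ(Δx_t−Δx̄)² = 886.0750
r_1(Δx) = -782.6381 / 886.0750 = -0.883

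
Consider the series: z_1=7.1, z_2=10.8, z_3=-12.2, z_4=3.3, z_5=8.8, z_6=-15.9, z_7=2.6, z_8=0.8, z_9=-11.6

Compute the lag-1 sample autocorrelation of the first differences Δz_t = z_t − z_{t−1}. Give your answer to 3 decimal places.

-0.526

First differences Δz: 3.7, -23.0, 15.5, 5.5, -24.7, 18.5, -1.8, -12.4
Mean of differences = -2.3375
Numerator Σ(Δz_t−Δz̄)(Δz_{t+1}−Δz̄) = -988.9689
Denominator Σ(Δz_t−Δz̄)² = 1878.8188
r_1(Δz) = -988.9689 / 1878.8188 = -0.526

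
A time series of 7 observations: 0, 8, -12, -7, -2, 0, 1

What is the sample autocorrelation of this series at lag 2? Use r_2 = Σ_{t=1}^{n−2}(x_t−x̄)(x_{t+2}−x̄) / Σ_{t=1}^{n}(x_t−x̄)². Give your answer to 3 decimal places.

Mean x̄ = (0 + 8 − 12 − 7 − 2 + 0 + 1)/7 = -1.7143
Deviations from mean: 1.7143, 9.7143, -10.2857, -5.2857, -0.2857, 1.7143, 2.7143
Σ(x_t−x̄)(x_{t+2}−x̄) = (-17.6327) + (-51.3469) + (2.9388) + (-9.0612) + (-0.7755) = -75.8776
Denominator Σ(x_t−x̄)² = 241.4286
r_2 = -75.8776 / 241.4286 = -0.314

-0.314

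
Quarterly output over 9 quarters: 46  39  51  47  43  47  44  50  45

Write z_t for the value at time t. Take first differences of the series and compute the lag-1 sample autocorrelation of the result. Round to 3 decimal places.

-0.613

First differences Δz: -7, 12, -4, -4, 4, -3, 6, -5
Mean of differences = -0.1250
Numerator Σ(Δz_t−Δz̄)(Δz_{t+1}−Δz̄) = -190.6406
Denominator Σ(Δz_t−Δz̄)² = 310.8750
r_1(Δz) = -190.6406 / 310.8750 = -0.613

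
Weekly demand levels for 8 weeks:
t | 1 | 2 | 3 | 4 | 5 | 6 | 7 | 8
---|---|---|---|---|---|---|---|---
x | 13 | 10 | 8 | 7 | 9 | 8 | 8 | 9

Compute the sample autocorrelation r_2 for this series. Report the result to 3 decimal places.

-0.167

Mean x̄ = (13 + 10 + 8 + 7 + 9 + 8 + 8 + 9)/8 = 9.0000
Numerator Σ_{t=1}^{6}(x_t−x̄)(x_{t+2}−x̄) = -4.0000
Denominator Σ(x_t−x̄)² = 24.0000
r_2 = -4.0000 / 24.0000 = -0.167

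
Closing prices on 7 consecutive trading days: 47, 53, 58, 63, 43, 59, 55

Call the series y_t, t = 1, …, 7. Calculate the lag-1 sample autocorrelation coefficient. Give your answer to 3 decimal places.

Mean ȳ = (47 + 53 + 58 + 63 + 43 + 59 + 55)/7 = 54.0000
Numerator Σ_{t=1}^{6}(y_t−ȳ)(y_{t+1}−ȳ) = -110.0000
Denominator Σ(y_t−ȳ)² = 294.0000
r_1 = -110.0000 / 294.0000 = -0.374

-0.374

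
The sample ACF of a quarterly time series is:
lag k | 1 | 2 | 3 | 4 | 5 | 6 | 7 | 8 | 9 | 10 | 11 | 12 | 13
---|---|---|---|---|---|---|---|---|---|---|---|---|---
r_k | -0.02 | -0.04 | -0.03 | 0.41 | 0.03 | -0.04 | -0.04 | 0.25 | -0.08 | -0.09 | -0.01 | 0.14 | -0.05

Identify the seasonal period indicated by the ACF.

The largest autocorrelation is r_4 = 0.41, with a weaker echo at lag 8 (0.25); the remaining lags stay at or below 0.14.
The dominant spike at lag 4 indicates a seasonal period of 4.

4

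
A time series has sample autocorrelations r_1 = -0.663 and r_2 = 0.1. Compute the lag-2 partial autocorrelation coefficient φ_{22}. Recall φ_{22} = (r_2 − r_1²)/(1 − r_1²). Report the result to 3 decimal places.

φ_{22} = (r_2 − r_1²) / (1 − r_1²)
r_1² = (-0.663)² = 0.439569
Numerator = 0.1 − 0.4396 = -0.3396; denominator = 1 − 0.4396 = 0.5604
φ_{22} = -0.3396 / 0.5604 = -0.606

-0.606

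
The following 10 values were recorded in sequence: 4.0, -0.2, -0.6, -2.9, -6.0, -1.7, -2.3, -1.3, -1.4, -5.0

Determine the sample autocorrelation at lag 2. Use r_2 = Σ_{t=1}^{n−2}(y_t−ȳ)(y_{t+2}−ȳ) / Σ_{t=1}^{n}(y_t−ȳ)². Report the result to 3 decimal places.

Mean ȳ = (4.0 − 0.2 − 0.6 − 2.9 − 6.0 − 1.7 − 2.3 − 1.3 − 1.4 − 5.0)/10 = -1.7400
Numerator Σ_{t=1}^{8}(y_t−ȳ)(y_{t+2}−ȳ) = 0.6328
Denominator Σ(y_t−ȳ)² = 67.3640
r_2 = 0.6328 / 67.3640 = 0.009

0.009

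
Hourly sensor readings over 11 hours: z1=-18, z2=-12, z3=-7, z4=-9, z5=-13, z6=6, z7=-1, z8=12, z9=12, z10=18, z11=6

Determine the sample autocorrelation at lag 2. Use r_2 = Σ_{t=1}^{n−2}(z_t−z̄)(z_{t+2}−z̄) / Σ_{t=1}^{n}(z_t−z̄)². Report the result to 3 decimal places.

Mean z̄ = (-18 − 12 − 7 − 9 − 13 + 6 − 1 + 12 + 12 + 18 + 6)/11 = -0.5455
Numerator Σ_{t=1}^{9}(z_t−z̄)(z_{t+2}−z̄) = 631.4050
Denominator Σ(z_t−z̄)² = 1448.7273
r_2 = 631.4050 / 1448.7273 = 0.436

0.436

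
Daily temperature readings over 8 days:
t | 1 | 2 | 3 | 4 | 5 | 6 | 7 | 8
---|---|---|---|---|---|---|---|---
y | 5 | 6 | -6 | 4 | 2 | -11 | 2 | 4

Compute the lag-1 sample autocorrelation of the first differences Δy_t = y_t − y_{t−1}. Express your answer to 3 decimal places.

-0.456

First differences Δy: 1, -12, 10, -2, -13, 13, 2
Mean of differences = -0.1429
Numerator Σ(Δy_t−Δȳ)(Δy_{t+1}−Δȳ) = -269.5918
Denominator Σ(Δy_t−Δȳ)² = 590.8571
r_1(Δy) = -269.5918 / 590.8571 = -0.456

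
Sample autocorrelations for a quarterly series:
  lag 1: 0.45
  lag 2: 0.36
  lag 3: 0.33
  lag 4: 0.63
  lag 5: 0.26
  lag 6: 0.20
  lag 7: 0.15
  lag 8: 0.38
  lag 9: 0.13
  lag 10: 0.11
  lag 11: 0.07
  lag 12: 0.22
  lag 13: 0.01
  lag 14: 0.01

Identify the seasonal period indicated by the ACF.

4

The largest autocorrelation is r_4 = 0.63; the remaining lags stay at or below 0.45. The elevated value at lag 1 (0.45), dropping to 0.36 at lag 2, reflects decaying short-term dependence rather than seasonality.
The dominant spike at lag 4 indicates a seasonal period of 4.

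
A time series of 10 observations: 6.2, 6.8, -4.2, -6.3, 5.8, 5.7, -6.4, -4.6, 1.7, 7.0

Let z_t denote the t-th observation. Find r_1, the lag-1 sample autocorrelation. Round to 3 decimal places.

Mean z̄ = (6.2 + 6.8 − 4.2 − 6.3 + 5.8 + 5.7 − 6.4 − 4.6 + 1.7 + 7.0)/10 = 1.1700
Numerator Σ_{t=1}^{9}(z_t−z̄)(z_{t+1}−z̄) = 34.0061
Denominator Σ(z_t−z̄)² = 308.4610
r_1 = 34.0061 / 308.4610 = 0.110

0.110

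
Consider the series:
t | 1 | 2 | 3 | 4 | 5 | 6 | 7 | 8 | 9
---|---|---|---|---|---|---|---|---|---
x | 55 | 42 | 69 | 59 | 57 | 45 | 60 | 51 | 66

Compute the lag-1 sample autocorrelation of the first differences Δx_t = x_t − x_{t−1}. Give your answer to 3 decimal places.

First differences Δx: -13, 27, -10, -2, -12, 15, -9, 15
Mean of differences = 1.3750
Numerator Σ(Δx_t−Δx̄)(Δx_{t+1}−Δx̄) = -1041.2656
Denominator Σ(Δx_t−Δx̄)² = 1661.8750
r_1(Δx) = -1041.2656 / 1661.8750 = -0.627

-0.627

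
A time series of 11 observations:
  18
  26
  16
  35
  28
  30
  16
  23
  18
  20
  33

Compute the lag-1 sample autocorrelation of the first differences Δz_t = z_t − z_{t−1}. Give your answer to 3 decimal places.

-0.556

First differences Δz: 8, -10, 19, -7, 2, -14, 7, -5, 2, 13
Mean of differences = 1.5000
Numerator Σ(Δz_t−Δz̄)(Δz_{t+1}−Δz̄) = -555.2500
Denominator Σ(Δz_t−Δz̄)² = 998.5000
r_1(Δz) = -555.2500 / 998.5000 = -0.556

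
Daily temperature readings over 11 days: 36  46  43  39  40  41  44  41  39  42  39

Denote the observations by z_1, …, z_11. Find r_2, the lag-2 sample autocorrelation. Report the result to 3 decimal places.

-0.351

Mean z̄ = (36 + 46 + 43 + 39 + 40 + 41 + 44 + 41 + 39 + 42 + 39)/11 = 40.9091
Numerator Σ_{t=1}^{9}(z_t−z̄)(z_{t+2}−z̄) = -27.0165
Denominator Σ(z_t−z̄)² = 76.9091
r_2 = -27.0165 / 76.9091 = -0.351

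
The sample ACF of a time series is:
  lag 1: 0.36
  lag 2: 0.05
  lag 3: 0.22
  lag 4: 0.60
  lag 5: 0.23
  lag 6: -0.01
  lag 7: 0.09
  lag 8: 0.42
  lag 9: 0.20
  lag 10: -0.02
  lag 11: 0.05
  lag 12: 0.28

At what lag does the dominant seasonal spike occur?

The largest autocorrelation is r_4 = 0.60, with a weaker echo at lag 8 (0.42); the remaining lags stay at or below 0.36. The elevated value at lag 1 (0.36), dropping to 0.05 at lag 2, reflects decaying short-term dependence rather than seasonality.
The dominant spike at lag 4 indicates a seasonal period of 4.

4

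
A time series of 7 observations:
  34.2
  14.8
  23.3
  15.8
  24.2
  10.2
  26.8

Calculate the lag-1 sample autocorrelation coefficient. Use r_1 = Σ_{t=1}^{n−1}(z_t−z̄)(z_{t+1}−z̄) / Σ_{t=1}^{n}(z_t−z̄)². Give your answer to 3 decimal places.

-0.535

Mean z̄ = (34.2 + 14.8 + 23.3 + 15.8 + 24.2 + 10.2 + 26.8)/7 = 21.3286
Deviations from mean: 12.8714, -6.5286, 1.9714, -5.5286, 2.8714, -11.1286, 5.4714
Σ(z_t−z̄)(z_{t+1}−z̄) = (-84.0320) + (-12.8706) + (-10.8992) + (-15.8749) + (-31.9549) + (-60.8892) = -216.5208
Denominator Σ(z_t−z̄)² = 404.7743
r_1 = -216.5208 / 404.7743 = -0.535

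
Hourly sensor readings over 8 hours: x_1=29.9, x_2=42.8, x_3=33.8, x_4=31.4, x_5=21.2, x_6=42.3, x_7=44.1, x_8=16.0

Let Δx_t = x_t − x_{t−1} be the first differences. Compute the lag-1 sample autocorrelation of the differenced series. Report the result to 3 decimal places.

First differences Δx: 12.9, -9.0, -2.4, -10.2, 21.1, 1.8, -28.1
Mean of differences = -1.9857
Numerator Σ(Δx_t−Δx̄)(Δx_{t+1}−Δx̄) = -299.2016
Denominator Σ(Δx_t−Δx̄)² = 1567.6686
r_1(Δx) = -299.2016 / 1567.6686 = -0.191

-0.191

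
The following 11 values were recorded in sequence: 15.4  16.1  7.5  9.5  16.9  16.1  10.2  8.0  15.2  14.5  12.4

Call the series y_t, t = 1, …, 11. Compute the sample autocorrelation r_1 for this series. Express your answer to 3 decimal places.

Mean ȳ = (15.4 + 16.1 + 7.5 + 9.5 + 16.9 + 16.1 + 10.2 + 8.0 + 15.2 + 14.5 + 12.4)/11 = 12.8909
Numerator Σ_{t=1}^{10}(y_t−ȳ)(y_{t+1}−ȳ) = 4.4608
Denominator Σ(y_t−ȳ)² = 122.8491
r_1 = 4.4608 / 122.8491 = 0.036

0.036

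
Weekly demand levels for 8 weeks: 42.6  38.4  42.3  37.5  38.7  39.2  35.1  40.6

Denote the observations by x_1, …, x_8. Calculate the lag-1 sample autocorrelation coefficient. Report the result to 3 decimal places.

-0.343

Mean x̄ = (42.6 + 38.4 + 42.3 + 37.5 + 38.7 + 39.2 + 35.1 + 40.6)/8 = 39.3000
Deviations from mean: 3.3000, -0.9000, 3.0000, -1.8000, -0.6000, -0.1000, -4.2000, 1.3000
Σ(x_t−x̄)(x_{t+1}−x̄) = (-2.9700) + (-2.7000) + (-5.4000) + (1.0800) + (0.0600) + (0.4200) + (-5.4600) = -14.9700
Denominator Σ(x_t−x̄)² = 43.6400
r_1 = -14.9700 / 43.6400 = -0.343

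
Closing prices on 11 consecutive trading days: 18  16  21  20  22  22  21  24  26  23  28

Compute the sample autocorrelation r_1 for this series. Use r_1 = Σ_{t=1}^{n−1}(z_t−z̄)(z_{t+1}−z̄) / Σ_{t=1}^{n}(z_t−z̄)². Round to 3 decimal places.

0.415

Mean z̄ = (18 + 16 + 21 + 20 + 22 + 22 + 21 + 24 + 26 + 23 + 28)/11 = 21.9091
Numerator Σ_{t=1}^{10}(z_t−z̄)(z_{t+1}−z̄) = 47.7190
Denominator Σ(z_t−z̄)² = 114.9091
r_1 = 47.7190 / 114.9091 = 0.415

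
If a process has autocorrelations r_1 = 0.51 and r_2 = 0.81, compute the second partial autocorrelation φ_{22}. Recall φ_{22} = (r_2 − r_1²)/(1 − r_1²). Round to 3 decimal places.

φ_{22} = (r_2 − r_1²) / (1 − r_1²)
r_1² = (0.51)² = 0.2601
Numerator = 0.81 − 0.2601 = 0.5499; denominator = 1 − 0.2601 = 0.7399
φ_{22} = 0.5499 / 0.7399 = 0.743

0.743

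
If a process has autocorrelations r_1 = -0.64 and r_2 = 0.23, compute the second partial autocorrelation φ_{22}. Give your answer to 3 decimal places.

φ_{22} = (r_2 − r_1²) / (1 − r_1²)
r_1² = (-0.64)² = 0.4096
Numerator = 0.23 − 0.4096 = -0.1796; denominator = 1 − 0.4096 = 0.5904
φ_{22} = -0.1796 / 0.5904 = -0.304

-0.304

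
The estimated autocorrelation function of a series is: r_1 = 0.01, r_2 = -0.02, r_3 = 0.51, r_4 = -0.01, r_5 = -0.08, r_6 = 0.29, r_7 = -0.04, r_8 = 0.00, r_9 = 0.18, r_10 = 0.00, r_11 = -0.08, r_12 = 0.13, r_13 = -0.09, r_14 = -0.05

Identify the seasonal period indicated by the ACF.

3

The largest autocorrelation is r_3 = 0.51, with weaker echoes at lags 6 (0.29) and 9 (0.18); the remaining lags stay at or below 0.13.
The dominant spike at lag 3 indicates a seasonal period of 3.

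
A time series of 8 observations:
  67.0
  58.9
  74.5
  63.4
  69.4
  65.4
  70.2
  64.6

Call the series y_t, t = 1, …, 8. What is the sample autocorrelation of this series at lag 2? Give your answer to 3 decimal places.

0.415

Mean ȳ = (67.0 + 58.9 + 74.5 + 63.4 + 69.4 + 65.4 + 70.2 + 64.6)/8 = 66.6750
Deviations from mean: 0.3250, -7.7750, 7.8250, -3.2750, 2.7250, -1.2750, 3.5250, -2.0750
Numerator Σ_{t=1}^{6}(y_t−ȳ)(y_{t+2}−ȳ) = 65.7563
Denominator Σ(y_t−ȳ)² = 158.2950
r_2 = 65.7563 / 158.2950 = 0.415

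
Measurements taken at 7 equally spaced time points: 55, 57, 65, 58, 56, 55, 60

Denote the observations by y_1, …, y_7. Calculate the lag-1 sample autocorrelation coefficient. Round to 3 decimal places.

Mean ȳ = (55 + 57 + 65 + 58 + 56 + 55 + 60)/7 = 58.0000
Deviations from mean: -3.0000, -1.0000, 7.0000, 0.0000, -2.0000, -3.0000, 2.0000
Numerator Σ_{t=1}^{6}(y_t−ȳ)(y_{t+1}−ȳ) = -4.0000
Denominator Σ(y_t−ȳ)² = 76.0000
r_1 = -4.0000 / 76.0000 = -0.053

-0.053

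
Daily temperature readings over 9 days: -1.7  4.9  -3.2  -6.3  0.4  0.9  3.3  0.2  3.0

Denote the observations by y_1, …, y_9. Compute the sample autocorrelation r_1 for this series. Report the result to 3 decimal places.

Mean ȳ = (-1.7 + 4.9 − 3.2 − 6.3 + 0.4 + 0.9 + 3.3 + 0.2 + 3.0)/9 = 0.1667
Numerator Σ_{t=1}^{8}(y_t−ȳ)(y_{t+1}−ȳ) = -1.8411
Denominator Σ(y_t−ȳ)² = 97.4800
r_1 = -1.8411 / 97.4800 = -0.019

-0.019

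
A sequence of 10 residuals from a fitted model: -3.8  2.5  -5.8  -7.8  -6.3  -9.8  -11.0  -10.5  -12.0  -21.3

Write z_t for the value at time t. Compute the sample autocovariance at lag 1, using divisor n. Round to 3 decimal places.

14.260

Mean z̄ = (-3.8 + 2.5 − 5.8 − 7.8 − 6.3 − 9.8 − 11.0 − 10.5 − 12.0 − 21.3)/10 = -8.5800
Σ_{t=1}^{9}(z_t−z̄)(z_{t+1}−z̄) = 142.5976
γ_1 = 142.5976 / 10 = 14.260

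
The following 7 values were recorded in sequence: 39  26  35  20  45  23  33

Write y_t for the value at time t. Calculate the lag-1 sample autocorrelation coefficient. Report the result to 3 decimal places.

-0.785

Mean ȳ = (39 + 26 + 35 + 20 + 45 + 23 + 33)/7 = 31.5714
Deviations from mean: 7.4286, -5.5714, 3.4286, -11.5714, 13.4286, -8.5714, 1.4286
Numerator Σ_{t=1}^{6}(y_t−ȳ)(y_{t+1}−ȳ) = -382.8980
Denominator Σ(y_t−ȳ)² = 487.7143
r_1 = -382.8980 / 487.7143 = -0.785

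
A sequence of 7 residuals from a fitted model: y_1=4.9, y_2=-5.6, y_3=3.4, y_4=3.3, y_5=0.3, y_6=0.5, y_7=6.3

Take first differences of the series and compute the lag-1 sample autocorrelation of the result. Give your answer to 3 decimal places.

-0.411

First differences Δy: -10.5, 9.0, -0.1, -3.0, 0.2, 5.8
Mean of differences = 0.2333
Numerator Σ(Δy_t−Δȳ)(Δy_{t+1}−Δȳ) = -96.0178
Denominator Σ(Δy_t−Δȳ)² = 233.6133
r_1(Δy) = -96.0178 / 233.6133 = -0.411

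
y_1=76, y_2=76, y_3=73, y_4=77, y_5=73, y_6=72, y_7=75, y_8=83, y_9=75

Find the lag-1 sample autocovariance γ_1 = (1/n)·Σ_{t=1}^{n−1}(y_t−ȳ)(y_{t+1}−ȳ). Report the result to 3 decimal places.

-0.615

Mean ȳ = (76 + 76 + 73 + 77 + 73 + 72 + 75 + 83 + 75)/9 = 75.5556
Σ_{t=1}^{8}(y_t−ȳ)(y_{t+1}−ȳ) = -5.5309
γ_1 = -5.5309 / 9 = -0.615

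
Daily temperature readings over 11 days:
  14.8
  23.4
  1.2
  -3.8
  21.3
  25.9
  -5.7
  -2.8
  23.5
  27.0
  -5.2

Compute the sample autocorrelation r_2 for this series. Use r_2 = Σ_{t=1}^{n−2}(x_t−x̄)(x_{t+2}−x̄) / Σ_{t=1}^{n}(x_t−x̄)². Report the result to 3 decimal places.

-0.795

Mean x̄ = (14.8 + 23.4 + 1.2 − 3.8 + 21.3 + 25.9 − 5.7 − 2.8 + 23.5 + 27.0 − 5.2)/11 = 10.8727
Numerator Σ_{t=1}^{9}(x_t−x̄)(x_{t+2}−x̄) = -1554.1469
Denominator Σ(x_t−x̄)² = 1955.2218
r_2 = -1554.1469 / 1955.2218 = -0.795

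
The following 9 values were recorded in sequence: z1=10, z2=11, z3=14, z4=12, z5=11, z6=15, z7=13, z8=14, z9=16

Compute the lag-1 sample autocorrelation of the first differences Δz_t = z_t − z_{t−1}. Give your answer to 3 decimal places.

First differences Δz: 1, 3, -2, -1, 4, -2, 1, 2
Mean of differences = 0.7500
Numerator Σ(Δz_t−Δz̄)(Δz_{t+1}−Δz̄) = -15.8125
Denominator Σ(Δz_t−Δz̄)² = 35.5000
r_1(Δz) = -15.8125 / 35.5000 = -0.445

-0.445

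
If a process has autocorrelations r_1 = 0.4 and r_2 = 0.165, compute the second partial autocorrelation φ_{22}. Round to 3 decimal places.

φ_{22} = (r_2 − r_1²) / (1 − r_1²)
r_1² = (0.4)² = 0.16
Numerator = 0.165 − 0.1600 = 0.0050; denominator = 1 − 0.1600 = 0.8400
φ_{22} = 0.0050 / 0.8400 = 0.006

0.006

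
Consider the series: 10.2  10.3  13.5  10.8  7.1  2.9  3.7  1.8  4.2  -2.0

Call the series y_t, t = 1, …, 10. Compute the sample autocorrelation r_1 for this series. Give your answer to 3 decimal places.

0.581

Mean ȳ = (10.2 + 10.3 + 13.5 + 10.8 + 7.1 + 2.9 + 3.7 + 1.8 + 4.2 − 2.0)/10 = 6.2500
Numerator Σ_{t=1}^{9}(y_t−ȳ)(y_{t+1}−ȳ) = 125.2925
Denominator Σ(y_t−ȳ)² = 215.7850
r_1 = 125.2925 / 215.7850 = 0.581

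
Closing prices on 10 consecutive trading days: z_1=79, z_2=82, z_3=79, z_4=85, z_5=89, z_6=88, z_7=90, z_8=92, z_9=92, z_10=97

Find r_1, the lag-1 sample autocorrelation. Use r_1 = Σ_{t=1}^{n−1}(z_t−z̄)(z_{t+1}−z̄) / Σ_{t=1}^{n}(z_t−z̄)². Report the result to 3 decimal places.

0.583

Mean z̄ = (79 + 82 + 79 + 85 + 89 + 88 + 90 + 92 + 92 + 97)/10 = 87.3000
Numerator Σ_{t=1}^{9}(z_t−z̄)(z_{t+1}−z̄) = 186.6100
Denominator Σ(z_t−z̄)² = 320.1000
r_1 = 186.6100 / 320.1000 = 0.583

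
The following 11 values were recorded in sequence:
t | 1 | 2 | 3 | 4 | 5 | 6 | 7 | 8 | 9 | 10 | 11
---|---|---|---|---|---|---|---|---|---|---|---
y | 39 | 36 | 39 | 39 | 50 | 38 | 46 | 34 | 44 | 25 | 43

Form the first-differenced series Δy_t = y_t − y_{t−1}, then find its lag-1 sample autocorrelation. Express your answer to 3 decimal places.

-0.770

First differences Δy: -3, 3, 0, 11, -12, 8, -12, 10, -19, 18
Mean of differences = 0.4000
Numerator Σ(Δy_t−Δȳ)(Δy_{t+1}−Δȳ) = -980.7600
Denominator Σ(Δy_t−Δȳ)² = 1274.4000
r_1(Δy) = -980.7600 / 1274.4000 = -0.770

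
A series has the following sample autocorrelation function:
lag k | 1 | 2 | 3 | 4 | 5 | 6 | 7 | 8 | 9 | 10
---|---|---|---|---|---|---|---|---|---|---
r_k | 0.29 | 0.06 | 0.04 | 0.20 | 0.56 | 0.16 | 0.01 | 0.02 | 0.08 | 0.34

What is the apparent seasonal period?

The largest autocorrelation is r_5 = 0.56, with a weaker echo at lag 10 (0.34); the remaining lags stay at or below 0.29. The elevated value at lag 1 (0.29), dropping to 0.06 at lag 2, reflects decaying short-term dependence rather than seasonality.
The dominant spike at lag 5 indicates a seasonal period of 5.

5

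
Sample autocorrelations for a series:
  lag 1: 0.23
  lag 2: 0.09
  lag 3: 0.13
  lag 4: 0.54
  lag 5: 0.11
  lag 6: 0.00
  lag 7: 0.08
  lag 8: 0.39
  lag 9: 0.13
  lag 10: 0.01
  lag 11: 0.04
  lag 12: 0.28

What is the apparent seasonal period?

4

The largest autocorrelation is r_4 = 0.54, with weaker echoes at lags 8 (0.39) and 12 (0.28); the remaining lags stay at or below 0.23. The elevated value at lag 1 (0.23), dropping to 0.09 at lag 2, reflects decaying short-term dependence rather than seasonality.
The dominant spike at lag 4 indicates a seasonal period of 4.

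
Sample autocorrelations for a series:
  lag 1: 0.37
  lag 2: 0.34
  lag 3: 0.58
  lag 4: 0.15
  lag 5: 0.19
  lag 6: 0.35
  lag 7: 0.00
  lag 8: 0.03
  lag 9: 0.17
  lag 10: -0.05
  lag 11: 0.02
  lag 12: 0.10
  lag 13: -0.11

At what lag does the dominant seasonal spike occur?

The largest autocorrelation is r_3 = 0.58; the remaining lags stay at or below 0.37. The elevated value at lag 1 (0.37), dropping to 0.34 at lag 2, reflects decaying short-term dependence rather than seasonality.
The dominant spike at lag 3 indicates a seasonal period of 3.

3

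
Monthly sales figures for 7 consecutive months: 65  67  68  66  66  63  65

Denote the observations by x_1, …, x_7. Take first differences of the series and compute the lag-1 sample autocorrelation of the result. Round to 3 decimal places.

First differences Δx: 2, 1, -2, 0, -3, 2
Mean of differences = 0.0000
Numerator Σ(Δx_t−Δx̄)(Δx_{t+1}−Δx̄) = -6.0000
Denominator Σ(Δx_t−Δx̄)² = 22.0000
r_1(Δx) = -6.0000 / 22.0000 = -0.273

-0.273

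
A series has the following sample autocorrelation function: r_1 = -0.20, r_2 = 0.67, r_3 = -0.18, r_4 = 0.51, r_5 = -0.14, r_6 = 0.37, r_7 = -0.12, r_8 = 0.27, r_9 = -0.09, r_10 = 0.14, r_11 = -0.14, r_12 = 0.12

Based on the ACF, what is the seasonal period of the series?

The largest autocorrelation is r_2 = 0.67, with weaker echoes at lags 4 (0.51), 6 (0.37) and 8 (0.27); the remaining lags stay at or below 0.14.
The dominant spike at lag 2 indicates a seasonal period of 2.

2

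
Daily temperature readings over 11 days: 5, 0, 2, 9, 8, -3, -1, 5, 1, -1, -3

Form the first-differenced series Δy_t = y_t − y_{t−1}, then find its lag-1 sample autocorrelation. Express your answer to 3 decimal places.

-0.060

First differences Δy: -5, 2, 7, -1, -11, 2, 6, -4, -2, -2
Mean of differences = -0.8000
Numerator Σ(Δy_t−Δȳ)(Δy_{t+1}−Δȳ) = -15.4400
Denominator Σ(Δy_t−Δȳ)² = 257.6000
r_1(Δy) = -15.4400 / 257.6000 = -0.060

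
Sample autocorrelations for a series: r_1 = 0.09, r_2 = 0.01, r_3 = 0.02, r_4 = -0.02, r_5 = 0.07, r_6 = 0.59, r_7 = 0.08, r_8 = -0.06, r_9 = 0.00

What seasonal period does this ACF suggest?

The largest autocorrelation is r_6 = 0.59; the remaining lags stay at or below 0.09.
The dominant spike at lag 6 indicates a seasonal period of 6.

6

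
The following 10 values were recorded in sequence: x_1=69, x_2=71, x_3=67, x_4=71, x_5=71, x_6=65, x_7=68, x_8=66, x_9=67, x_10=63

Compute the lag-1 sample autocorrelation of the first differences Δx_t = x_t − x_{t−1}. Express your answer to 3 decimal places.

-0.583

First differences Δx: 2, -4, 4, 0, -6, 3, -2, 1, -4
Mean of differences = -0.6667
Numerator Σ(Δx_t−Δx̄)(Δx_{t+1}−Δx̄) = -57.1111
Denominator Σ(Δx_t−Δx̄)² = 98.0000
r_1(Δx) = -57.1111 / 98.0000 = -0.583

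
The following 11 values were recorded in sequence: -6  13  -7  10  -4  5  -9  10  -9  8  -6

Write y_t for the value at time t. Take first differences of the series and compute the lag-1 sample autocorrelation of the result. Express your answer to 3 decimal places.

First differences Δy: 19, -20, 17, -14, 9, -14, 19, -19, 17, -14
Mean of differences = 0.0000
Numerator Σ(Δy_t−Δȳ)(Δy_{t+1}−Δȳ) = -2398.0000
Denominator Σ(Δy_t−Δȳ)² = 2730.0000
r_1(Δy) = -2398.0000 / 2730.0000 = -0.878

-0.878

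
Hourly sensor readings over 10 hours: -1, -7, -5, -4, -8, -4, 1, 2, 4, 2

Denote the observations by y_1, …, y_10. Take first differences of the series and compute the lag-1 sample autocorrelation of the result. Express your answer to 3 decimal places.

First differences Δy: -6, 2, 1, -4, 4, 5, 1, 2, -2
Mean of differences = 0.3333
Numerator Σ(Δy_t−Δȳ)(Δy_{t+1}−Δȳ) = -10.7778
Denominator Σ(Δy_t−Δȳ)² = 106.0000
r_1(Δy) = -10.7778 / 106.0000 = -0.102

-0.102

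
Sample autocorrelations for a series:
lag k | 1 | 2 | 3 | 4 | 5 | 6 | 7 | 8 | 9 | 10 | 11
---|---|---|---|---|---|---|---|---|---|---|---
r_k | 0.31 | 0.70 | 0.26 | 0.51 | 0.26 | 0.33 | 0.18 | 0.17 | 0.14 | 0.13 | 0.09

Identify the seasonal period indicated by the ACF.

The largest autocorrelation is r_2 = 0.70, with weaker echoes at lags 4 (0.51) and 6 (0.33); the remaining lags stay at or below 0.31.
The dominant spike at lag 2 indicates a seasonal period of 2.

2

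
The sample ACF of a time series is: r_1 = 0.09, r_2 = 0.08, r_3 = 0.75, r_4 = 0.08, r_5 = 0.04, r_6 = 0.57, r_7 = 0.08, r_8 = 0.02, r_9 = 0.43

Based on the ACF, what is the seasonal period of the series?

3

The largest autocorrelation is r_3 = 0.75, with weaker echoes at lags 6 (0.57) and 9 (0.43); the remaining lags stay at or below 0.09.
The dominant spike at lag 3 indicates a seasonal period of 3.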